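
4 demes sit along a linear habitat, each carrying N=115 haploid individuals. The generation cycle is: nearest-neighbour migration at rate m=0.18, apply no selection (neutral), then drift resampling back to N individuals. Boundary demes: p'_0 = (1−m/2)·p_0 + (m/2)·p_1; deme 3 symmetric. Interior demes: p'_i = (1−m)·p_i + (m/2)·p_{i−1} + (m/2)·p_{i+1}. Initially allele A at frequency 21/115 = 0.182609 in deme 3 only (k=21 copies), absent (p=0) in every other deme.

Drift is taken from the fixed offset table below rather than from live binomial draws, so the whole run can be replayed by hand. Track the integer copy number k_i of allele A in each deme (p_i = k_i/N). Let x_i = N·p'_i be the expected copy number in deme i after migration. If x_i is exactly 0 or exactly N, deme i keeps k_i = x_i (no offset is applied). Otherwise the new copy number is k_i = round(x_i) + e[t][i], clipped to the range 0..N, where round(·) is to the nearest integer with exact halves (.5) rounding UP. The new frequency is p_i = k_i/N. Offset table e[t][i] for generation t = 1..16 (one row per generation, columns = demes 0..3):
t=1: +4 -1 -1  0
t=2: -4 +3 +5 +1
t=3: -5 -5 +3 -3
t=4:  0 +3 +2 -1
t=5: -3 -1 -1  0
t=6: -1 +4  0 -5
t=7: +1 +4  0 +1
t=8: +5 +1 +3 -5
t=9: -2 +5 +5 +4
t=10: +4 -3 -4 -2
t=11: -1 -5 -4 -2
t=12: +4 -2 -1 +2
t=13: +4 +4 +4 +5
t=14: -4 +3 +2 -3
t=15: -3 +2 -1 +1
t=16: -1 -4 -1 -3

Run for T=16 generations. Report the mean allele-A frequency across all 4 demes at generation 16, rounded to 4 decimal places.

0.0848

t=0: k=[0 0 0 21]
t=1: x=[0.0000 0.0000 1.8900 19.1100] k=[0 0 1 19]
t=2: x=[0.0000 0.0900 2.5300 17.3800] k=[0 3 8 18]
t=3: x=[0.2700 3.1800 8.4500 17.1000] k=[0 0 11 14]
t=4: x=[0.0000 0.9900 10.2800 13.7300] k=[0 4 12 13]
t=5: x=[0.3600 4.3600 11.3700 12.9100] k=[0 3 10 13]
t=6: x=[0.2700 3.3600 9.6400 12.7300] k=[0 7 10 8]
t=7: x=[0.6300 6.6400 9.5500 8.1800] k=[2 11 10 9]
t=8: x=[2.8100 10.1000 10.0000 9.0900] k=[8 11 13 4]
t=9: x=[8.2700 10.9100 12.0100 4.8100] k=[6 16 17 9]
t=10: x=[6.9000 15.1900 16.1900 9.7200] k=[11 12 12 8]
t=11: x=[11.0900 11.9100 11.6400 8.3600] k=[10 7 8 6]
t=12: x=[9.7300 7.3600 7.7300 6.1800] k=[14 5 7 8]
t=13: x=[13.1900 5.9900 6.9100 7.9100] k=[17 10 11 13]
t=14: x=[16.3700 10.7200 11.0900 12.8200] k=[12 14 13 10]
t=15: x=[12.1800 13.7300 12.8200 10.2700] k=[9 16 12 11]
t=16: x=[9.6300 15.0100 12.2700 11.0900] k=[9 11 11 8]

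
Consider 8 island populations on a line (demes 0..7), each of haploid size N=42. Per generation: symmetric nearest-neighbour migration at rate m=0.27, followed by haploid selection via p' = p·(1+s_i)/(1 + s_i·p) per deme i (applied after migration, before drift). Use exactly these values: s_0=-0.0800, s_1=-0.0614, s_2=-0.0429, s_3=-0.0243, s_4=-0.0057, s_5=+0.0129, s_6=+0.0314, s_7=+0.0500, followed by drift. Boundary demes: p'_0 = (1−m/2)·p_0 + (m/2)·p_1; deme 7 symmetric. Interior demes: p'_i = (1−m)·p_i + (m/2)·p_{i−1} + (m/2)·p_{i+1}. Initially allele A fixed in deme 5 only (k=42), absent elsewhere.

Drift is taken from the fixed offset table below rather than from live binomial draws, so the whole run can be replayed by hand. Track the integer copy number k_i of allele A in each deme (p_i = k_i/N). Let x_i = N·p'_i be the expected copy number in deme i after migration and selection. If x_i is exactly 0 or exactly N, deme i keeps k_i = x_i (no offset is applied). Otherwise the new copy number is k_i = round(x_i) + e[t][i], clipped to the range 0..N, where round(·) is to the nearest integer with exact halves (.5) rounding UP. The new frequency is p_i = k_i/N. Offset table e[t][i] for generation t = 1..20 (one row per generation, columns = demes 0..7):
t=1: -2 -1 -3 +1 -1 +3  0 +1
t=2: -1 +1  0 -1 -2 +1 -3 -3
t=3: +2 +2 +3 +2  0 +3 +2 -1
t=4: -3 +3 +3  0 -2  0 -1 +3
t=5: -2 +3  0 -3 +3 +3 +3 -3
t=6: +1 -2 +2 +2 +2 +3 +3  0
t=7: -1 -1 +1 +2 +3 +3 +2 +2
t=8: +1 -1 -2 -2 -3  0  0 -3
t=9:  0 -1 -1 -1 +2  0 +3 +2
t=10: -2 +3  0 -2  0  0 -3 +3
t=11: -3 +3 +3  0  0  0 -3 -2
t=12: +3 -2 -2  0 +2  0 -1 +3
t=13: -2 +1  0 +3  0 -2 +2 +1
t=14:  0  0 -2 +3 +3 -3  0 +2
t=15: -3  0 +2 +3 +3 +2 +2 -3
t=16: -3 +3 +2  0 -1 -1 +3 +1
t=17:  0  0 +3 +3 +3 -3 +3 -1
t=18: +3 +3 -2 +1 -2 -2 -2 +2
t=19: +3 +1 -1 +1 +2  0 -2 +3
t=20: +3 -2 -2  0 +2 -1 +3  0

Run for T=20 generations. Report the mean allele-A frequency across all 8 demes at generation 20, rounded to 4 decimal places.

0.3363

t=0: k=[0 0 0 0 0 42 0 0]
t=1: x=[0.0000 0.0000 0.0000 0.0000 5.6420 30.7658 5.8234 0.0000] k=[0 0 0 0 5 34 6 0]
t=2: x=[0.0000 0.0000 0.0000 0.6589 8.2022 26.4308 9.1900 0.8497] k=[0 0 0 0 6 27 6 0]
t=3: x=[0.0000 0.0000 0.0000 0.7907 7.9880 21.4645 8.2276 0.8497] k=[0 0 0 3 8 24 10 0]
t=4: x=[0.0000 0.0000 0.3878 3.1966 9.4431 20.0843 10.7860 1.4152] k=[0 0 3 3 7 20 10 4]
t=5: x=[0.0000 0.3804 2.4903 3.4611 8.1773 17.0246 10.7860 5.0217] k=[0 3 2 0 11 20 14 2]
t=6: x=[0.3729 2.3173 1.7884 1.7141 10.6844 18.1069 13.4713 3.7847] k=[1 0 4 4 13 21 16 4]
t=7: x=[0.7971 0.6342 3.3233 5.1037 12.8140 19.3787 15.3549 5.8618] k=[0 0 4 7 16 22 17 8]
t=8: x=[0.0000 0.5072 3.7139 7.6548 15.5390 20.6495 16.7705 9.5708] k=[0 0 2 6 13 21 17 7]
t=9: x=[0.0000 0.2535 2.1777 6.2726 13.0835 19.5138 16.4987 8.6812] k=[0 0 1 5 15 20 19 11]
t=10: x=[0.0000 0.1267 1.3467 5.6879 14.2711 19.3237 18.3739 12.5042] k=[0 3 1 4 14 19 15 16]
t=11: x=[0.3729 2.1897 1.6059 4.8387 13.2731 17.9166 15.9799 16.3495] k=[0 5 5 5 13 18 13 14]
t=12: x=[0.6218 4.0853 4.8101 5.9532 12.5447 16.7790 14.0981 14.3219] k=[4 2 3 6 15 17 13 17]
t=13: x=[3.4562 2.2653 3.1402 6.6708 14.0016 16.3177 14.3708 16.9508] k=[1 3 3 10 14 14 16 18]
t=14: x=[1.1712 2.5726 3.7910 9.4141 13.4078 14.3910 16.3073 18.2317] k=[1 3 2 12 16 11 16 20]
t=15: x=[1.1712 2.4449 3.3474 10.9892 14.7303 12.4620 16.1714 19.9704] k=[0 2 5 14 18 14 18 17]
t=16: x=[0.2485 2.0102 5.5939 13.1022 16.8623 15.2041 17.6405 17.6321] k=[0 5 8 13 16 14 21 19]
t=17: x=[0.6218 4.4705 7.9826 12.5128 15.2694 15.3396 20.1088 19.7797] k=[1 4 11 16 18 12 23 19]
t=18: x=[1.2961 4.2897 10.3835 15.3546 16.8623 14.4161 21.2996 20.0506] k=[4 7 8 16 15 12 19 22]
t=19: x=[4.0869 6.3795 8.6402 14.5502 14.6754 13.4670 18.7805 22.1064] k=[7 7 8 16 17 13 17 25]
t=20: x=[6.5270 6.7675 8.6402 14.8182 16.2680 14.2002 17.8566 24.4206] k=[10 5 7 15 18 13 21 24]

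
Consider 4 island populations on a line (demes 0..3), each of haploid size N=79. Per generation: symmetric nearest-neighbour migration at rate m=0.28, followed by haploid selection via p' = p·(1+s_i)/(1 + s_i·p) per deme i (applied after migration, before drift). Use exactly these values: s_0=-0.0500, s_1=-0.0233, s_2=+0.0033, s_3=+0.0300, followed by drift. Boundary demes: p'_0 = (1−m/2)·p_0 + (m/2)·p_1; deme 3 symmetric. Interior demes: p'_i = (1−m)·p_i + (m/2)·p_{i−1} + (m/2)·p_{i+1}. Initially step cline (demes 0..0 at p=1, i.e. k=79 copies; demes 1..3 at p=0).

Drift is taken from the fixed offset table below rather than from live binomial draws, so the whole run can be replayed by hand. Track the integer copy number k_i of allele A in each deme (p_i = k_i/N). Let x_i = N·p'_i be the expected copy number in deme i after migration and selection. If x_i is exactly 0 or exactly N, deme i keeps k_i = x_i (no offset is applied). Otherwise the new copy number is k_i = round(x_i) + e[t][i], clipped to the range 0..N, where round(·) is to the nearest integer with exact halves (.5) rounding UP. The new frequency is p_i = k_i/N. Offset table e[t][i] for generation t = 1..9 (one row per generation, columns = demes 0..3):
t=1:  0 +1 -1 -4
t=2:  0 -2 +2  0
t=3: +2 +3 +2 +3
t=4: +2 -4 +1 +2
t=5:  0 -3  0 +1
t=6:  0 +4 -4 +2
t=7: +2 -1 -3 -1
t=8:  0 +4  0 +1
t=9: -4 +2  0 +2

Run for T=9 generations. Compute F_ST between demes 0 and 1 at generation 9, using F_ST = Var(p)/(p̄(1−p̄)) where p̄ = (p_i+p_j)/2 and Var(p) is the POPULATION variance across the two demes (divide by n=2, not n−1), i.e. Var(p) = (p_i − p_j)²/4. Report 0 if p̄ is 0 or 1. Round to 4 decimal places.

t=0: k=[79 0 0 0]
t=1: x=[67.4431 10.8377 0.0000 0.0000] k=[67 12 0 0]
t=2: x=[58.5318 17.6942 1.6854 0.0000] k=[59 16 4 0]
t=3: x=[52.0772 19.9860 5.1358 0.5767] k=[54 23 7 4]
t=4: x=[48.7079 24.6980 8.8458 4.5450] k=[51 21 10 7]
t=5: x=[45.8171 23.2711 11.1515 7.6211] k=[46 20 11 9]
t=6: x=[41.3506 22.0038 12.0135 9.5248] k=[41 26 8 12]
t=7: x=[37.8878 25.1739 11.1114 11.7322] k=[40 24 8 11]
t=8: x=[36.7503 23.6079 10.6904 10.8538] k=[37 28 11 12]
t=9: x=[34.7388 26.4635 13.5570 12.1610] k=[31 28 14 14]

0.0015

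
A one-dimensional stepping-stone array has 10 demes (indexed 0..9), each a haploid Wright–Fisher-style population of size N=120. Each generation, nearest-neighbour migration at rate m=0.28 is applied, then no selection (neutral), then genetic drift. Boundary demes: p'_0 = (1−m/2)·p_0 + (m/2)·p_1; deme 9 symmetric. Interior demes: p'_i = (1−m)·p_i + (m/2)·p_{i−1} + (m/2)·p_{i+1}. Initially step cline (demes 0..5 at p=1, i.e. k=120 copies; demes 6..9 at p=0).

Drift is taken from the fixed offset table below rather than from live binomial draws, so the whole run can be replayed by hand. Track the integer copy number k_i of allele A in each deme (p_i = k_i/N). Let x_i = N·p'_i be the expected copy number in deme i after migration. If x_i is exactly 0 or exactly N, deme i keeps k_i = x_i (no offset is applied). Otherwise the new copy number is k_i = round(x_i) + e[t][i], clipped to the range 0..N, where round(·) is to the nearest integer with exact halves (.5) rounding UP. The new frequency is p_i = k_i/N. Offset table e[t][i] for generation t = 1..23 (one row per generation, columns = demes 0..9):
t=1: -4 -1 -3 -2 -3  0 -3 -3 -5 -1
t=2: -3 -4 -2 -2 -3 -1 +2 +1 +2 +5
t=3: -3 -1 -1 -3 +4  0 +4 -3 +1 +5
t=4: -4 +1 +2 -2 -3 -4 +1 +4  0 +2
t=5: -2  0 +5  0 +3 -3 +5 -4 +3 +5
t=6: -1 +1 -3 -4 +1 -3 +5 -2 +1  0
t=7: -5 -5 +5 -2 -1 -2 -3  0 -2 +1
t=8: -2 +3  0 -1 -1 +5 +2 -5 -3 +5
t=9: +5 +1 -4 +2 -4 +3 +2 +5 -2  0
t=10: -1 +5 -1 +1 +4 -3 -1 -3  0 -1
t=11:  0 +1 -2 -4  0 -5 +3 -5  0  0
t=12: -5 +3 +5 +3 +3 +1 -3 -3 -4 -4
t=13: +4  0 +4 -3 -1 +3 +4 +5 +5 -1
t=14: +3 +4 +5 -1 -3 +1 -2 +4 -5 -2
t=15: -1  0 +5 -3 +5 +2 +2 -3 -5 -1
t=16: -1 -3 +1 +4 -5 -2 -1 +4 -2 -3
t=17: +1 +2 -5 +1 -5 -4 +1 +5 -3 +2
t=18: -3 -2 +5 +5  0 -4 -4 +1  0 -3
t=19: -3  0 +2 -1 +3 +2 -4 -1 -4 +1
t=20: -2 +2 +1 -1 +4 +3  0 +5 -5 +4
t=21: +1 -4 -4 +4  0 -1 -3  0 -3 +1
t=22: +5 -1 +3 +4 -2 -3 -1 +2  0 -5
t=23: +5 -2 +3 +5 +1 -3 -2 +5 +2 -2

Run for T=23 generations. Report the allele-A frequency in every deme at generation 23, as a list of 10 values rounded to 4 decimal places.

[1.0000, 0.9333, 0.9667, 0.9333, 0.7333, 0.5167, 0.3667, 0.3000, 0.1250, 0.0250]

t=0: k=[120 120 120 120 120 120 0 0 0 0]
t=1: x=[120.0000 120.0000 120.0000 120.0000 120.0000 103.2000 16.8000 0.0000 0.0000 0.0000] k=[120 120 120 120 120 103 14 0 0 0]
t=2: x=[120.0000 120.0000 120.0000 120.0000 117.6200 92.9200 24.5000 1.9600 0.0000 0.0000] k=[120 120 120 120 115 92 27 3 0 0]
t=3: x=[120.0000 120.0000 120.0000 119.3000 112.4800 86.1200 32.7400 5.9400 0.4200 0.0000] k=[120 120 120 116 116 86 37 3 1 0]
t=4: x=[120.0000 120.0000 119.4400 116.5600 111.8000 83.3400 39.1000 7.4800 1.1400 0.1400] k=[120 120 120 115 109 79 40 11 1 2]
t=5: x=[120.0000 120.0000 119.3000 114.8600 105.6400 77.7400 41.4000 13.6600 2.5400 1.8600] k=[120 120 120 115 109 75 46 10 6 7]
t=6: x=[120.0000 120.0000 119.3000 114.8600 105.0800 75.7000 45.0200 14.4800 6.7000 6.8600] k=[120 120 116 111 106 73 50 12 8 7]
t=7: x=[120.0000 119.4400 115.8600 111.0000 102.0800 74.4000 47.9000 16.7600 8.4200 7.1400] k=[120 114 120 109 101 72 45 17 6 8]
t=8: x=[119.1600 115.6800 117.6200 109.4200 98.0600 72.2800 44.8600 19.3800 7.8200 7.7200] k=[117 119 118 108 97 77 47 14 5 13]
t=9: x=[117.2800 118.5800 116.7400 107.8600 95.7400 75.6000 46.5800 17.3600 7.3800 11.8800] k=[120 120 113 110 92 79 49 22 5 12]
t=10: x=[120.0000 119.0200 113.5600 107.9000 92.7000 76.6200 49.4200 23.4000 8.3600 11.0200] k=[120 120 113 109 97 74 48 20 8 10]
t=11: x=[120.0000 119.0200 113.4200 107.8800 95.4600 73.5800 47.7200 22.2400 9.9600 9.7200] k=[120 120 111 104 95 69 51 17 10 10]
t=12: x=[120.0000 118.7400 111.2800 103.7200 92.6200 70.1200 48.7600 20.7800 10.9800 10.0000] k=[120 120 116 107 96 71 46 18 7 6]
t=13: x=[120.0000 119.4400 115.3000 106.7200 94.0400 71.0000 45.5800 20.3800 8.4000 6.1400] k=[120 119 119 104 93 74 50 25 13 5]
t=14: x=[119.8600 119.1400 116.9000 104.5600 91.8800 73.3000 49.8600 26.8200 13.5600 6.1200] k=[120 120 120 104 89 74 48 31 9 4]
t=15: x=[120.0000 120.0000 117.7600 104.1400 89.0000 72.4600 49.2600 30.3000 11.3800 4.7000] k=[120 120 120 101 94 74 51 27 6 4]
t=16: x=[120.0000 120.0000 117.3400 102.6800 92.1800 73.5800 50.8600 27.4200 8.6600 4.2800] k=[120 120 118 107 87 72 50 31 7 1]
t=17: x=[120.0000 119.7200 116.7400 105.7400 87.7000 71.0200 50.4200 30.3000 9.5200 1.8400] k=[120 120 112 107 83 67 51 35 7 4]
t=18: x=[120.0000 118.8800 112.4200 104.3400 84.1200 67.0000 51.0000 33.3200 10.5000 4.4200] k=[120 117 117 109 84 63 47 34 11 1]
t=19: x=[119.5800 117.4200 115.8800 106.6200 84.5600 63.7000 47.4200 32.6000 12.8200 2.4000] k=[117 117 118 106 88 66 43 32 9 3]
t=20: x=[117.0000 117.1400 116.1800 105.1600 87.4400 65.8600 44.6800 30.3200 11.3800 3.8400] k=[115 119 117 104 91 69 45 35 6 8]
t=21: x=[115.5600 118.1600 115.4600 104.0000 89.7400 68.7200 46.9600 32.3400 10.3400 7.7200] k=[117 114 111 108 90 68 44 32 7 9]
t=22: x=[116.5800 114.0000 111.0000 105.9000 89.4400 67.7200 45.6800 30.1800 10.7800 8.7200] k=[120 113 114 110 87 65 45 32 11 4]
t=23: x=[119.0200 114.1200 113.3000 107.3400 87.1400 65.2800 45.9800 30.8800 12.9600 4.9800] k=[120 112 116 112 88 62 44 36 15 3]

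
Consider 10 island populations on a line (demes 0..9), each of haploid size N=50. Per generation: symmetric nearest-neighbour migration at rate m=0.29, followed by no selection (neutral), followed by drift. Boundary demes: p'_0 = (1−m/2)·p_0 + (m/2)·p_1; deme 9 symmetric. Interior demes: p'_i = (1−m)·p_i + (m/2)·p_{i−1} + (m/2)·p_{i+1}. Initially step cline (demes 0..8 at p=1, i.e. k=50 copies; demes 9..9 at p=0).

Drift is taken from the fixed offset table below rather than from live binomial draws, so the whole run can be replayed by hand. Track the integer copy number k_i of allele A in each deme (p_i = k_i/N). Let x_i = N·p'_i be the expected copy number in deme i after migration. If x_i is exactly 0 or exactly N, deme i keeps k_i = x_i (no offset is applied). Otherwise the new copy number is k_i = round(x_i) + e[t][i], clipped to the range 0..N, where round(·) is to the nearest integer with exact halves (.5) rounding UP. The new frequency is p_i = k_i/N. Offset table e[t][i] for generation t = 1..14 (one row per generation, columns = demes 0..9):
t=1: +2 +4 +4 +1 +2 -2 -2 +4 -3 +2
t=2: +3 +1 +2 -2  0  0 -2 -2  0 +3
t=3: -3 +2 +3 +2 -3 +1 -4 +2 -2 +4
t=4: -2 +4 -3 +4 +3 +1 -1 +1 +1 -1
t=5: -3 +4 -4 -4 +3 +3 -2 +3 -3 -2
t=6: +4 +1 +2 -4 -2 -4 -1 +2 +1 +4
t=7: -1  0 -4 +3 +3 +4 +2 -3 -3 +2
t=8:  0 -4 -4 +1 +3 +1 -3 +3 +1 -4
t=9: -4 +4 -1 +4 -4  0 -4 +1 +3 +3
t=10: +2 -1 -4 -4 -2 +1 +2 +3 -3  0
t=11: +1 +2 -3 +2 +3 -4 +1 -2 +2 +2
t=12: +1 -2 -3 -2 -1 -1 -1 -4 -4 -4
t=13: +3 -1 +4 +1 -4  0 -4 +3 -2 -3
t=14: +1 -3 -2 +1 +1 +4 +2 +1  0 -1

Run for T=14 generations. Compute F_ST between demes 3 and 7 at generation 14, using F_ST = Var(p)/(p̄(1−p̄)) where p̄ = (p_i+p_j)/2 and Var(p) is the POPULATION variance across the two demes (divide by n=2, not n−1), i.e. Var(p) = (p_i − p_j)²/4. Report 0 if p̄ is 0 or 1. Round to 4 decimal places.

t=0: k=[50 50 50 50 50 50 50 50 50 0]
t=1: x=[50.0000 50.0000 50.0000 50.0000 50.0000 50.0000 50.0000 50.0000 42.7500 7.2500] k=[50 50 50 50 50 50 50 50 40 9]
t=2: x=[50.0000 50.0000 50.0000 50.0000 50.0000 50.0000 50.0000 48.5500 36.9550 13.4950] k=[50 50 50 50 50 50 50 47 37 16]
t=3: x=[50.0000 50.0000 50.0000 50.0000 50.0000 50.0000 49.5650 45.9850 35.4050 19.0450] k=[50 50 50 50 50 50 46 48 33 23]
t=4: x=[50.0000 50.0000 50.0000 50.0000 50.0000 49.4200 46.8700 45.5350 33.7250 24.4500] k=[50 50 50 50 50 50 46 47 35 23]
t=5: x=[50.0000 50.0000 50.0000 50.0000 50.0000 49.4200 46.7250 45.1150 35.0000 24.7400] k=[50 50 50 50 50 50 45 48 32 23]
t=6: x=[50.0000 50.0000 50.0000 50.0000 50.0000 49.2750 46.1600 45.2450 33.0150 24.3050] k=[50 50 50 50 50 45 45 47 34 28]
t=7: x=[50.0000 50.0000 50.0000 50.0000 49.2750 45.7250 45.2900 44.8250 35.0150 28.8700] k=[50 50 50 50 50 50 47 42 32 31]
t=8: x=[50.0000 50.0000 50.0000 50.0000 50.0000 49.5650 46.7100 41.2750 33.3050 31.1450] k=[50 50 50 50 50 50 44 44 34 27]
t=9: x=[50.0000 50.0000 50.0000 50.0000 50.0000 49.1300 44.8700 42.5500 34.4350 28.0150] k=[50 50 50 50 50 49 41 44 37 31]
t=10: x=[50.0000 50.0000 50.0000 50.0000 49.8550 47.9850 42.5950 42.5500 37.1450 31.8700] k=[50 50 50 50 48 49 45 46 34 32]
t=11: x=[50.0000 50.0000 50.0000 49.7100 48.4350 48.2750 45.7250 44.1150 35.4500 32.2900] k=[50 50 50 50 50 44 47 42 37 34]
t=12: x=[50.0000 50.0000 50.0000 50.0000 49.1300 45.3050 45.8400 42.0000 37.2900 34.4350] k=[50 50 50 50 48 44 45 38 33 30]
t=13: x=[50.0000 50.0000 50.0000 49.7100 47.7100 44.7250 43.8400 38.2900 33.2900 30.4350] k=[50 50 50 50 44 45 40 41 31 27]
t=14: x=[50.0000 50.0000 50.0000 49.1300 45.0150 44.1300 40.8700 39.4050 31.8700 27.5800] k=[50 50 50 50 46 48 43 40 32 27]

0.1111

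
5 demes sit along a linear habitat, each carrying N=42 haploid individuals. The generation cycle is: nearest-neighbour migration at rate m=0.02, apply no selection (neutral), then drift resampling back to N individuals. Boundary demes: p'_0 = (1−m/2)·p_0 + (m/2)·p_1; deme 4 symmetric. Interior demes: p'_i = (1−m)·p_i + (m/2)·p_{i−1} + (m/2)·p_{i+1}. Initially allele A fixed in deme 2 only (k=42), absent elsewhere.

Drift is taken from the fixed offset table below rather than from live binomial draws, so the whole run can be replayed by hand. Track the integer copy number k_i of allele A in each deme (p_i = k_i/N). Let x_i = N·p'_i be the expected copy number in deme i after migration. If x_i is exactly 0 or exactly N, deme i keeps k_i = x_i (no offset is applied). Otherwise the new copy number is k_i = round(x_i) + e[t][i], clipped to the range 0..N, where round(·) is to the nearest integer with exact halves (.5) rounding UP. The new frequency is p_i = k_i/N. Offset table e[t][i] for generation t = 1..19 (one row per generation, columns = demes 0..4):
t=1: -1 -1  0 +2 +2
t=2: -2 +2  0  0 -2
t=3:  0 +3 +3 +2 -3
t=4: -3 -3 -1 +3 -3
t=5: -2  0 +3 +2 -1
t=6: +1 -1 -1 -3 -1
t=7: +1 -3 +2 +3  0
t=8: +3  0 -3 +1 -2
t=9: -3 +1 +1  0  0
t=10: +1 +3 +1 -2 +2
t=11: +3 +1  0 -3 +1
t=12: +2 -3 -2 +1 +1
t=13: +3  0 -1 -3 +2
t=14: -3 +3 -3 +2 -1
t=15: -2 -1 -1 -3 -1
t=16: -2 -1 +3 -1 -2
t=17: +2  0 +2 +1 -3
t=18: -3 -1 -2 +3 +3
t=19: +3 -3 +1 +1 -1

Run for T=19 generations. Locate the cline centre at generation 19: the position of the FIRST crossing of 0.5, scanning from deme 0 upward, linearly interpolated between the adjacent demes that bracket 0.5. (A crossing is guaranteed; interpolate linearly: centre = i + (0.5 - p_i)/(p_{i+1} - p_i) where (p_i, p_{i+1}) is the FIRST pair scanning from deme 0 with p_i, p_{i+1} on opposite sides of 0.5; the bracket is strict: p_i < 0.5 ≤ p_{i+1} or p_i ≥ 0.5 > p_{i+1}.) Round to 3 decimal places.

1.750

t=0: k=[0 0 42 0 0]
t=1: x=[0.0000 0.4200 41.1600 0.4200 0.0000] k=[0 0 41 2 0]
t=2: x=[0.0000 0.4100 40.2000 2.3700 0.0200] k=[0 2 40 2 0]
t=3: x=[0.0200 2.3600 39.2400 2.3600 0.0200] k=[0 5 42 4 0]
t=4: x=[0.0500 5.3200 41.2500 4.3400 0.0400] k=[0 2 40 7 0]
t=5: x=[0.0200 2.3600 39.2900 7.2600 0.0700] k=[0 2 42 9 0]
t=6: x=[0.0200 2.3800 41.2700 9.2400 0.0900] k=[1 1 40 6 0]
t=7: x=[1.0000 1.3900 39.2700 6.2800 0.0600] k=[2 0 41 9 0]
t=8: x=[1.9800 0.4300 40.2700 9.2300 0.0900] k=[5 0 37 10 0]
t=9: x=[4.9500 0.4200 36.3600 10.1700 0.1000] k=[2 1 37 10 0]
t=10: x=[1.9900 1.3700 36.3700 10.1700 0.1000] k=[3 4 37 8 2]
t=11: x=[3.0100 4.3200 36.3800 8.2300 2.0600] k=[6 5 36 5 3]
t=12: x=[5.9900 5.3200 35.3800 5.2900 3.0200] k=[8 2 33 6 4]
t=13: x=[7.9400 2.3700 32.4200 6.2500 4.0200] k=[11 2 31 3 6]
t=14: x=[10.9100 2.3800 30.4300 3.3100 5.9700] k=[8 5 27 5 5]
t=15: x=[7.9700 5.2500 26.5600 5.2200 5.0000] k=[6 4 26 2 4]
t=16: x=[5.9800 4.2400 25.5400 2.2600 3.9800] k=[4 3 29 1 2]
t=17: x=[3.9900 3.2700 28.4600 1.2900 1.9900] k=[6 3 30 2 0]
t=18: x=[5.9700 3.3000 29.4500 2.2600 0.0200] k=[3 2 27 5 3]
t=19: x=[2.9900 2.2600 26.5300 5.2000 3.0200] k=[6 0 28 6 2]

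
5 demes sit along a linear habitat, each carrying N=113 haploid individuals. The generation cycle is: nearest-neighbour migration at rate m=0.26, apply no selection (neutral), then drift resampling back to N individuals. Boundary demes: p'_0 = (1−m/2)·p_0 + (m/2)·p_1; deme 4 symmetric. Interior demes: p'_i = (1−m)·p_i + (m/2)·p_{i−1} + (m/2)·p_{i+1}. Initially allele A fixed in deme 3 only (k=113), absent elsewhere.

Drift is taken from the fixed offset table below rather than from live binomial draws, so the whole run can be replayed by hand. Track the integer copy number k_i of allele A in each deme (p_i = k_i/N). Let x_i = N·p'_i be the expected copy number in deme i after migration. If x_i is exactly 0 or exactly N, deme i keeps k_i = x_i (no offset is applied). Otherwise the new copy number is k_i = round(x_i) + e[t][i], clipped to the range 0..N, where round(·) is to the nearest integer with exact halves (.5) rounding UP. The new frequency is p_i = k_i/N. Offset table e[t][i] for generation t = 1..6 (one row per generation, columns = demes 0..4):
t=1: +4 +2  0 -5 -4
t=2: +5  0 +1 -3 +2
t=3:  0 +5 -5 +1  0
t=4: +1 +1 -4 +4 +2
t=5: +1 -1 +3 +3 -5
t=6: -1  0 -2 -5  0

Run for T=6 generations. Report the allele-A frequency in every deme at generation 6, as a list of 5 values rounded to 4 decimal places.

[0.0354, 0.0885, 0.2035, 0.3009, 0.2743]

t=0: k=[0 0 0 113 0]
t=1: x=[0.0000 0.0000 14.6900 83.6200 14.6900] k=[0 0 15 79 11]
t=2: x=[0.0000 1.9500 21.3700 61.8400 19.8400] k=[0 2 22 59 22]
t=3: x=[0.2600 4.3400 24.2100 49.3800 26.8100] k=[0 9 19 50 27]
t=4: x=[1.1700 9.1300 21.7300 42.9800 29.9900] k=[2 10 18 47 32]
t=5: x=[3.0400 10.0000 20.7300 41.2800 33.9500] k=[4 9 24 44 29]
t=6: x=[4.6500 10.3000 24.6500 39.4500 30.9500] k=[4 10 23 34 31]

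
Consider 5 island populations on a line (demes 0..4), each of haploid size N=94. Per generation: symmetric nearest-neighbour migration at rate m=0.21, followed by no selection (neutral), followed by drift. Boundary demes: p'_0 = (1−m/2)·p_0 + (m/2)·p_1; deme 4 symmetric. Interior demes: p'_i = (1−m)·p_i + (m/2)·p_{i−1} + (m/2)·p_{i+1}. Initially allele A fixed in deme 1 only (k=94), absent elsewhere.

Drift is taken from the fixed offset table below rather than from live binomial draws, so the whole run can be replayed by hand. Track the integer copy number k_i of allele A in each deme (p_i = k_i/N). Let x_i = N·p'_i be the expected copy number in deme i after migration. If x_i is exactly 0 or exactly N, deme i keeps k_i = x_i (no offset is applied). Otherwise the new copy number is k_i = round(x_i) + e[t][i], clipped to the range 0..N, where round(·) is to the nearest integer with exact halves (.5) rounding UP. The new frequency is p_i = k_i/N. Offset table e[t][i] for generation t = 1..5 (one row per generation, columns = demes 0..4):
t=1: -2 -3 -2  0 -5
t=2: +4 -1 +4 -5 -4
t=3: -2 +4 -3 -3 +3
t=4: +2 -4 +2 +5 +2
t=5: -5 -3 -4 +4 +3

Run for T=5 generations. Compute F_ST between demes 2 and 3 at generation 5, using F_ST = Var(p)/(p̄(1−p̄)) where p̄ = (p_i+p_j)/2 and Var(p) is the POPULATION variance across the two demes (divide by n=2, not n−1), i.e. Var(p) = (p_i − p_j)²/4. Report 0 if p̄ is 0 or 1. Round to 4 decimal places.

t=0: k=[0 94 0 0 0]
t=1: x=[9.8700 74.2600 9.8700 0.0000 0.0000] k=[8 71 8 0 0]
t=2: x=[14.6150 57.7700 13.7750 0.8400 0.0000] k=[19 57 18 0 0]
t=3: x=[22.9900 48.9150 20.2050 1.8900 0.0000] k=[21 53 17 0 0]
t=4: x=[24.3600 45.8600 18.9950 1.7850 0.0000] k=[26 42 21 7 0]
t=5: x=[27.6800 38.1150 21.7350 7.7350 0.7350] k=[23 35 18 12 4]

0.0076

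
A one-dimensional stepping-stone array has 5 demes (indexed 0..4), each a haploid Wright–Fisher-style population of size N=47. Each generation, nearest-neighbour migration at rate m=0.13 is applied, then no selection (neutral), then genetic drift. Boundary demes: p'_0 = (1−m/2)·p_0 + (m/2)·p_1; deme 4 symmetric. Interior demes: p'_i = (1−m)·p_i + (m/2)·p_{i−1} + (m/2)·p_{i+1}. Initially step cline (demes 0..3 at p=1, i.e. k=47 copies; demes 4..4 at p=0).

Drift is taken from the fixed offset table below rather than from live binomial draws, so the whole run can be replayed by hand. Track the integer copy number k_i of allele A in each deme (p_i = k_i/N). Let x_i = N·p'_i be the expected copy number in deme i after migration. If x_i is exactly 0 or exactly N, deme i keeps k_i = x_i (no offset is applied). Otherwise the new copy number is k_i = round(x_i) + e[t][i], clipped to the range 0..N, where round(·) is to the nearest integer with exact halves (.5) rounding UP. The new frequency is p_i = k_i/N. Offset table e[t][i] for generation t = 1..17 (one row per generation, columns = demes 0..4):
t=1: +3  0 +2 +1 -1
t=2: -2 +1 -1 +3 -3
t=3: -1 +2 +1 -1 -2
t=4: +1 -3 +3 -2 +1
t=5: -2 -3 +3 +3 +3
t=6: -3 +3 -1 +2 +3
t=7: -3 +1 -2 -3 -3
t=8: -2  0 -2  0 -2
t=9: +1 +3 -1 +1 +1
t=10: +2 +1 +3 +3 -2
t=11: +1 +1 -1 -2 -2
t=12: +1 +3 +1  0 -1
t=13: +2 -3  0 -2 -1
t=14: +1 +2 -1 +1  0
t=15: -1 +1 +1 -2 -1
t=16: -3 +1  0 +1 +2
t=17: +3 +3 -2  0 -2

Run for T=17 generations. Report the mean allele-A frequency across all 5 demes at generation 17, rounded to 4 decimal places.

0.7617

t=0: k=[47 47 47 47 0]
t=1: x=[47.0000 47.0000 47.0000 43.9450 3.0550] k=[47 47 47 45 2]
t=2: x=[47.0000 47.0000 46.8700 42.3350 4.7950] k=[47 47 46 45 2]
t=3: x=[47.0000 46.9350 46.0000 42.2700 4.7950] k=[47 47 47 41 3]
t=4: x=[47.0000 47.0000 46.6100 38.9200 5.4700] k=[47 47 47 37 6]
t=5: x=[47.0000 47.0000 46.3500 35.6350 8.0150] k=[47 47 47 39 11]
t=6: x=[47.0000 47.0000 46.4800 37.7000 12.8200] k=[47 47 45 40 16]
t=7: x=[47.0000 46.8700 44.8050 38.7650 17.5600] k=[47 47 43 36 15]
t=8: x=[47.0000 46.7400 42.8050 35.0900 16.3650] k=[47 47 41 35 14]
t=9: x=[47.0000 46.6100 41.0000 34.0250 15.3650] k=[47 47 40 35 16]
t=10: x=[47.0000 46.5450 40.1300 34.0900 17.2350] k=[47 47 43 37 15]
t=11: x=[47.0000 46.7400 42.8700 35.9600 16.4300] k=[47 47 42 34 14]
t=12: x=[47.0000 46.6750 41.8050 33.2200 15.3000] k=[47 47 43 33 14]
t=13: x=[47.0000 46.7400 42.6100 32.4150 15.2350] k=[47 44 43 30 14]
t=14: x=[46.8050 44.1300 42.2200 29.8050 15.0400] k=[47 46 41 31 15]
t=15: x=[46.9350 45.7400 40.6750 30.6100 16.0400] k=[46 47 42 29 15]
t=16: x=[46.0650 46.6100 41.4800 28.9350 15.9100] k=[43 47 41 30 18]
t=17: x=[43.2600 46.3500 40.6750 29.9350 18.7800] k=[46 47 39 30 17]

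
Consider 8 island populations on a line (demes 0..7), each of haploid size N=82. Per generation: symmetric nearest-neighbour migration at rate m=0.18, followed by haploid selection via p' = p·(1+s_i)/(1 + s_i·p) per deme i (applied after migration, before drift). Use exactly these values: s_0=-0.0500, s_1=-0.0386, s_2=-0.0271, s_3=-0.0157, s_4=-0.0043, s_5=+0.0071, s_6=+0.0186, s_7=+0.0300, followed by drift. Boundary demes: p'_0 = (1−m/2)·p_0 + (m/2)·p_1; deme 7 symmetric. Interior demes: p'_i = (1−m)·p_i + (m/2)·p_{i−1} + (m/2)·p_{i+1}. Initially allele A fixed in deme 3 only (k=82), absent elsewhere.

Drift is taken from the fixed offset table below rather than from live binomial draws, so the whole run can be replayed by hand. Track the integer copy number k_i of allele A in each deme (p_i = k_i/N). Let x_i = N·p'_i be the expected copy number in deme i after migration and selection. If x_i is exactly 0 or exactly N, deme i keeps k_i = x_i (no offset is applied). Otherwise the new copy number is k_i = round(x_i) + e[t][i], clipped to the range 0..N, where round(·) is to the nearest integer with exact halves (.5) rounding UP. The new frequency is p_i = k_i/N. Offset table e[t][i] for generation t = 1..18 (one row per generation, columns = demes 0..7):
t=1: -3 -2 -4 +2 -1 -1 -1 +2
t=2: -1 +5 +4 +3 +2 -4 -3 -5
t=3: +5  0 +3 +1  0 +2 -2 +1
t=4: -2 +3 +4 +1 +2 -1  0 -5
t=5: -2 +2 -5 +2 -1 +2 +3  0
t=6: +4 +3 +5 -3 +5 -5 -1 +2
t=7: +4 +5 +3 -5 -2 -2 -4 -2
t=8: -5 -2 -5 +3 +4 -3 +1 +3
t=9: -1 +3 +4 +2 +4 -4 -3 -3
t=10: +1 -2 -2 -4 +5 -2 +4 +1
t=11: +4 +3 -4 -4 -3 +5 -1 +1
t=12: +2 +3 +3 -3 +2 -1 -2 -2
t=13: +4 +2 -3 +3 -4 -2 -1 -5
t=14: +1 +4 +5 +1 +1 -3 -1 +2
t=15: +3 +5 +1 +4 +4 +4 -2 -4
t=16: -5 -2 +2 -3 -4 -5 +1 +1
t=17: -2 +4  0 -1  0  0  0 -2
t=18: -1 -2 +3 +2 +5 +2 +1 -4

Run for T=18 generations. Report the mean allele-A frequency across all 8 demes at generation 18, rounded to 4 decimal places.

t=0: k=[0 0 0 82 0 0 0 0]
t=1: x=[0.0000 0.0000 7.1976 67.0475 7.3511 0.0000 0.0000 0.0000] k=[0 0 3 69 6 0 0 0]
t=2: x=[0.0000 0.2596 8.4593 57.1166 11.0886 0.5438 0.0000 0.0000] k=[0 5 12 60 13 0 0 0]
t=3: x=[0.4276 4.9922 15.3444 51.1461 16.0044 1.1782 0.0000 0.0000] k=[5 5 18 52 16 3 0 0]
t=4: x=[4.7645 5.9491 19.4790 45.3796 18.0094 3.9264 0.2750 0.0000] k=[3 9 23 46 20 3 0 0]
t=5: x=[3.3703 9.3878 23.3485 41.2656 20.7432 4.2887 0.2750 0.0000] k=[1 11 18 43 20 6 3 0]
t=6: x=[1.8071 10.3682 19.2129 38.3568 20.7432 7.0354 3.0537 0.2781] k=[6 13 24 35 26 2 2 2]
t=7: x=[6.3241 12.9256 23.5363 32.8878 24.5758 4.1880 2.0363 2.0585] k=[10 18 27 28 23 2 0 0]
t=8: x=[10.2510 17.5411 25.7918 27.1717 21.4916 3.7351 0.1833 0.0000] k=[5 16 21 30 25 1 1 0]
t=9: x=[5.7114 14.9722 20.9289 28.4453 23.2182 3.1816 0.9267 0.0927] k=[5 18 25 30 27 0 0 0]
t=10: x=[5.8836 16.9252 24.3471 28.9828 24.7654 2.4467 0.0000 0.0000] k=[7 15 22 25 30 0 0 0]
t=11: x=[7.3687 14.4358 21.2052 24.9047 26.7722 2.7185 0.0000 0.0000] k=[11 17 17 21 24 8 0 0]
t=12: x=[11.0407 15.9482 16.9870 20.6644 22.2201 8.7753 0.7333 0.0000] k=[13 19 20 18 24 8 0 0]
t=13: x=[12.9701 17.9911 19.3213 18.4924 21.9507 8.7753 0.7333 0.0000] k=[17 20 16 21 18 7 0 0]
t=14: x=[16.5811 18.7937 16.4458 20.0394 17.2213 7.4075 0.6416 0.0000] k=[18 23 21 21 18 4 0 0]
t=15: x=[17.7269 21.7354 20.7513 20.4858 16.9520 4.9327 0.3667 0.0000] k=[21 27 22 24 21 9 0 0]
t=16: x=[20.7353 25.3160 22.1826 23.2853 20.1245 9.3283 0.8249 0.0000] k=[16 23 24 20 16 4 2 0]
t=17: x=[15.9603 21.8238 23.0915 19.7617 15.2265 4.9327 2.0363 0.1854] k=[14 26 23 19 15 5 2 0]
t=18: x=[14.4590 23.9767 22.4592 18.7700 14.4087 5.6672 2.1279 0.1854] k=[13 22 25 21 19 8 3 0]

0.1692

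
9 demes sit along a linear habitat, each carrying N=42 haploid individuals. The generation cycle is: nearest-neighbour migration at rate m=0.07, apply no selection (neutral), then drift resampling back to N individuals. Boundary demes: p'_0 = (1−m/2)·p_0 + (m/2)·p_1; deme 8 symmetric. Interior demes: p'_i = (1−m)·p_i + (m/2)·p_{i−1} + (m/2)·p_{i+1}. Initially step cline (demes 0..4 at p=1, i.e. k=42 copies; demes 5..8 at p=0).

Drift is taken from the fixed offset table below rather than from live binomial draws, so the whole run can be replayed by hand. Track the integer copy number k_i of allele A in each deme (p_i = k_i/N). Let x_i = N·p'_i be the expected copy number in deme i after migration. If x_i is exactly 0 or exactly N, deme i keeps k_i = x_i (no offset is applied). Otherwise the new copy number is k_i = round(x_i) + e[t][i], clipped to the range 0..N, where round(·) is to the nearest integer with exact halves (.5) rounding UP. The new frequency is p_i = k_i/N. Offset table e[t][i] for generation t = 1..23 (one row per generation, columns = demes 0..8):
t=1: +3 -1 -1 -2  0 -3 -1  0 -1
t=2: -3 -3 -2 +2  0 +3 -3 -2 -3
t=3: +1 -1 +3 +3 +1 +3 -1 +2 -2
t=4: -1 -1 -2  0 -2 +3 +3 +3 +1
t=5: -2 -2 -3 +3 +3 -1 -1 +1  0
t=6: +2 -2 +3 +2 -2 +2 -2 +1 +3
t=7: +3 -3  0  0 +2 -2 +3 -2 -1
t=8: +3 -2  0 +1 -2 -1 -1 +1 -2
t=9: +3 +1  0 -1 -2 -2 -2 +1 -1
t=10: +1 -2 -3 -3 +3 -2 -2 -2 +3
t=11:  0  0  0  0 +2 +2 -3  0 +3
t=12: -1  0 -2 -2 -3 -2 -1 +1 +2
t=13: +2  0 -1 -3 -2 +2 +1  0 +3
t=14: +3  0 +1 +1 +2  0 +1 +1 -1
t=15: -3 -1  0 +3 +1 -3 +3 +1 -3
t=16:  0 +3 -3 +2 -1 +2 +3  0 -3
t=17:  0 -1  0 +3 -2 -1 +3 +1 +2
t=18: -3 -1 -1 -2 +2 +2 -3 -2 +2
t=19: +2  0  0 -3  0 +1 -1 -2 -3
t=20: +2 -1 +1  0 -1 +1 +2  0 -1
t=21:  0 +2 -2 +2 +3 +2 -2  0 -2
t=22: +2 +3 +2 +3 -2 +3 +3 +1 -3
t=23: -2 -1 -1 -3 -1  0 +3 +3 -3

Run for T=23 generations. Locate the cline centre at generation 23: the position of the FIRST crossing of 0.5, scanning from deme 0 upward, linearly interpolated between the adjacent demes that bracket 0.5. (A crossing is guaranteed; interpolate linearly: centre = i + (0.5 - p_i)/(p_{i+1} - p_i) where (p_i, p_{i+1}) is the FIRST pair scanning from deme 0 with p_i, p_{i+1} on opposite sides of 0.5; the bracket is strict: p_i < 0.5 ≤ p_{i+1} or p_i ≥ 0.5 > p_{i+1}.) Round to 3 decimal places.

t=0: k=[42 42 42 42 42 0 0 0 0]
t=1: x=[42.0000 42.0000 42.0000 42.0000 40.5300 1.4700 0.0000 0.0000 0.0000] k=[42 42 42 42 41 0 0 0 0]
t=2: x=[42.0000 42.0000 42.0000 41.9650 39.6000 1.4350 0.0000 0.0000 0.0000] k=[42 42 42 42 40 4 0 0 0]
t=3: x=[42.0000 42.0000 42.0000 41.9300 38.8100 5.1200 0.1400 0.0000 0.0000] k=[42 42 42 42 40 8 0 0 0]
t=4: x=[42.0000 42.0000 42.0000 41.9300 38.9500 8.8400 0.2800 0.0000 0.0000] k=[42 42 42 42 37 12 3 0 0]
t=5: x=[42.0000 42.0000 42.0000 41.8250 36.3000 12.5600 3.2100 0.1050 0.0000] k=[42 42 42 42 39 12 2 1 0]
t=6: x=[42.0000 42.0000 42.0000 41.8950 38.1600 12.5950 2.3150 1.0000 0.0350] k=[42 42 42 42 36 15 0 2 3]
t=7: x=[42.0000 42.0000 42.0000 41.7900 35.4750 15.2100 0.5950 1.9650 2.9650] k=[42 42 42 42 37 13 4 0 2]
t=8: x=[42.0000 42.0000 42.0000 41.8250 36.3350 13.5250 4.1750 0.2100 1.9300] k=[42 42 42 42 34 13 3 1 0]
t=9: x=[42.0000 42.0000 42.0000 41.7200 33.5450 13.3850 3.2800 1.0350 0.0350] k=[42 42 42 41 32 11 1 2 0]
t=10: x=[42.0000 42.0000 41.9650 40.7200 31.5800 11.3850 1.3850 1.8950 0.0700] k=[42 42 39 38 35 9 0 0 3]
t=11: x=[42.0000 41.8950 39.0700 37.9300 34.1950 9.5950 0.3150 0.1050 2.8950] k=[42 42 39 38 36 12 0 0 6]
t=12: x=[42.0000 41.8950 39.0700 37.9650 35.2300 12.4200 0.4200 0.2100 5.7900] k=[42 42 37 36 32 10 0 1 8]
t=13: x=[42.0000 41.8250 37.1400 35.8950 31.3700 10.4200 0.3850 1.2100 7.7550] k=[42 42 36 33 29 12 1 1 11]
t=14: x=[42.0000 41.7900 36.1050 32.9650 28.5450 12.2100 1.3850 1.3500 10.6500] k=[42 42 37 34 31 12 2 2 10]
t=15: x=[42.0000 41.8250 37.0700 34.0000 30.4400 12.3150 2.3500 2.2800 9.7200] k=[42 41 37 37 31 9 5 3 7]
t=16: x=[41.9650 40.8950 37.1400 36.7900 30.4400 9.6300 5.0700 3.2100 6.8600] k=[42 42 34 39 29 12 8 3 4]
t=17: x=[42.0000 41.7200 34.4550 38.4750 28.7550 12.4550 7.9650 3.2100 3.9650] k=[42 41 34 41 27 11 11 4 6]
t=18: x=[41.9650 40.7900 34.4900 40.2650 26.9300 11.5600 10.7550 4.3150 5.9300] k=[39 40 33 38 29 14 8 2 8]
t=19: x=[39.0350 39.7200 33.4200 37.5100 28.7900 14.3150 8.0000 2.4200 7.7900] k=[41 40 33 35 29 15 7 0 5]
t=20: x=[40.9650 39.7900 33.3150 34.7200 28.7200 15.2100 7.0350 0.4200 4.8250] k=[42 39 34 35 28 16 9 0 4]
t=21: x=[41.8950 38.9300 34.2100 34.7200 27.8250 16.1750 8.9300 0.4550 3.8600] k=[42 41 32 37 31 18 7 0 2]
t=22: x=[41.9650 40.7200 32.4900 36.6150 30.7550 18.0700 7.1400 0.3150 1.9300] k=[42 42 34 40 29 21 10 1 0]
t=23: x=[42.0000 41.7200 34.4900 39.4050 29.1050 20.8950 10.0700 1.2800 0.0350] k=[42 41 33 36 28 21 13 4 0]

5.000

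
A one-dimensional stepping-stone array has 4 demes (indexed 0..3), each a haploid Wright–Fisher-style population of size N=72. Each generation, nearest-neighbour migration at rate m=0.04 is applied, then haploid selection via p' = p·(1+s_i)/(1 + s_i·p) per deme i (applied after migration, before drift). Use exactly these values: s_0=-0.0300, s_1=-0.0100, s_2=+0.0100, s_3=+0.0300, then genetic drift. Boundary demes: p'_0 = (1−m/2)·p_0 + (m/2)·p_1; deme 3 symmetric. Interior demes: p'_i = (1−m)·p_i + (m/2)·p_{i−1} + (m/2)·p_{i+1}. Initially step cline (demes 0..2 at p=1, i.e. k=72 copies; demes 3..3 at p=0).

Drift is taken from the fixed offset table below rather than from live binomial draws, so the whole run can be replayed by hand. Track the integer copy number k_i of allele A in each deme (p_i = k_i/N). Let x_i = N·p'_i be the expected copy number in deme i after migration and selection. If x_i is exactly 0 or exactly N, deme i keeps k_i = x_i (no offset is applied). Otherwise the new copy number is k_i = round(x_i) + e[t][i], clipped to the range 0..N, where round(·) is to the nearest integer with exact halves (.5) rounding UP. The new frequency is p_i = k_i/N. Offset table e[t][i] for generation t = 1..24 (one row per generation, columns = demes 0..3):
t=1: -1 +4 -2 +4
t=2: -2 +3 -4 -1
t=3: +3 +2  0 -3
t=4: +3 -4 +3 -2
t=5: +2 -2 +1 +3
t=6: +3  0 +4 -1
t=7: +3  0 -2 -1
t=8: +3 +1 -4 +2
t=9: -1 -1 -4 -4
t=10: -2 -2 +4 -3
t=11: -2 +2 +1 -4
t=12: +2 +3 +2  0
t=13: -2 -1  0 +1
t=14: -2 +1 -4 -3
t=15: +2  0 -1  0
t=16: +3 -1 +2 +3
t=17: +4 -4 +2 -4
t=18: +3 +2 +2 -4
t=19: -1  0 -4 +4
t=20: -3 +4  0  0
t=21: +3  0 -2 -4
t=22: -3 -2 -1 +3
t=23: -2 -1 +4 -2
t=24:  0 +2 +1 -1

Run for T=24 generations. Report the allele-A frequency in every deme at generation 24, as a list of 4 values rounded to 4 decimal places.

t=0: k=[72 72 72 0]
t=1: x=[72.0000 72.0000 70.5740 1.4823] k=[72 72 69 5]
t=2: x=[72.0000 71.9394 67.8194 6.4515] k=[72 72 64 5]
t=3: x=[72.0000 71.8384 63.0582 6.3491] k=[72 72 63 3]
t=4: x=[72.0000 71.8182 62.0655 4.3184] k=[72 68 65 2]
t=5: x=[71.9175 67.9820 63.8720 3.3532] k=[72 66 65 6]
t=6: x=[71.8763 66.0453 63.9117 7.3733] k=[72 66 68 6]
t=7: x=[71.8763 66.1058 66.7685 7.4348] k=[72 66 65 6]
t=8: x=[71.8763 66.0453 63.9117 7.3733] k=[72 67 60 9]
t=9: x=[71.8969 66.9127 59.2249 10.2777] k=[71 66 55 6]
t=10: x=[70.8665 65.8235 54.3728 7.1686] k=[69 64 58 4]
t=11: x=[68.8084 63.9081 57.1576 5.2213] k=[67 66 58 1]
t=12: x=[66.8359 65.8033 57.1377 2.2022] k=[69 69 59 2]
t=13: x=[68.9112 68.7691 58.1715 3.2300] k=[67 68 58 4]
t=14: x=[66.8769 67.7399 57.2371 5.2213] k=[65 69 53 2]
t=15: x=[64.8871 68.5673 52.4421 3.1067] k=[67 69 51 3]
t=16: x=[66.8975 68.5673 50.5501 4.0721] k=[70 68 53 7]
t=17: x=[69.8987 67.6995 52.5217 8.1308] k=[72 64 55 4]
t=18: x=[71.8351 63.9081 54.2932 5.1598] k=[72 66 56 1]
t=19: x=[71.8763 65.8638 55.2283 2.1611] k=[71 66 51 6]
t=20: x=[70.8665 65.7428 50.5501 7.0866] k=[68 70 51 7]
t=21: x=[67.9245 69.5564 50.6497 8.0898] k=[71 70 49 4]
t=22: x=[70.9489 69.5766 48.6772 5.0367] k=[68 68 48 8]
t=23: x=[67.8834 67.5583 47.7603 9.0309] k=[66 67 52 7]
t=24: x=[65.8508 66.6303 51.5460 8.1103] k=[66 69 53 7]

[0.9167, 0.9583, 0.7361, 0.0972]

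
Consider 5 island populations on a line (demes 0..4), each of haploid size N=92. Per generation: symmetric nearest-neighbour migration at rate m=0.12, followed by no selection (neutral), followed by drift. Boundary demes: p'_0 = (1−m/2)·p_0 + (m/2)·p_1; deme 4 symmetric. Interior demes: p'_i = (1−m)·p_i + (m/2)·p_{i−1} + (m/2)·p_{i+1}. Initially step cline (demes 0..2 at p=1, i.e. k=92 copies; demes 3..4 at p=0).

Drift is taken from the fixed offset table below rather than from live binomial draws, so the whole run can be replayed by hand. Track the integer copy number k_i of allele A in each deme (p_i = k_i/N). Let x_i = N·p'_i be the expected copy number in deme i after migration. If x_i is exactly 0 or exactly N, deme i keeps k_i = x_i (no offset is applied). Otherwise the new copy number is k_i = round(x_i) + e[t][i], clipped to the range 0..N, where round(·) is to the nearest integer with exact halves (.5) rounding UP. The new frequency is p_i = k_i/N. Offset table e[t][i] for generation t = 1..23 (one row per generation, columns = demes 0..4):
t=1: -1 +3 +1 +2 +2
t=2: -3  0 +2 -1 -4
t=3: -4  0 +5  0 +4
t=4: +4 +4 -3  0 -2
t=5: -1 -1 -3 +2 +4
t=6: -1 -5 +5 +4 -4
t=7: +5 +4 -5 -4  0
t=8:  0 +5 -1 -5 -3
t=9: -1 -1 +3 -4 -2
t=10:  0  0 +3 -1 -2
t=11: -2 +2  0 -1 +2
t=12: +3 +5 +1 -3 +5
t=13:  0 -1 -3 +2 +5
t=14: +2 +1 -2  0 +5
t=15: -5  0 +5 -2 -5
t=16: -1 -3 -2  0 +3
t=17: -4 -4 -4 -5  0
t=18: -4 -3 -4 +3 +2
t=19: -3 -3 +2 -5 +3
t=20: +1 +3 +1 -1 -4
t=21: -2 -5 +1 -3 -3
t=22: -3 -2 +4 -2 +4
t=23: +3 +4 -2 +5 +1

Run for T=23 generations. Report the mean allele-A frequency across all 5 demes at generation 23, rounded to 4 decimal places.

t=0: k=[92 92 92 0 0]
t=1: x=[92.0000 92.0000 86.4800 5.5200 0.0000] k=[92 92 87 8 0]
t=2: x=[92.0000 91.7000 82.5600 12.2600 0.4800] k=[92 92 85 11 0]
t=3: x=[92.0000 91.5800 80.9800 14.7800 0.6600] k=[92 92 86 15 5]
t=4: x=[92.0000 91.6400 82.1000 18.6600 5.6000] k=[92 92 79 19 4]
t=5: x=[92.0000 91.2200 76.1800 21.7000 4.9000] k=[92 90 73 24 9]
t=6: x=[91.8800 89.1000 71.0800 26.0400 9.9000] k=[91 84 76 30 6]
t=7: x=[90.5800 83.9400 73.7200 31.3200 7.4400] k=[92 88 69 27 7]
t=8: x=[91.7600 87.1000 67.6200 28.3200 8.2000] k=[92 92 67 23 5]
t=9: x=[92.0000 90.5000 65.8600 24.5600 6.0800] k=[92 90 69 21 4]
t=10: x=[91.8800 88.8600 67.3800 22.8600 5.0200] k=[92 89 70 22 3]
t=11: x=[91.8200 88.0400 68.2600 23.7400 4.1400] k=[90 90 68 23 6]
t=12: x=[90.0000 88.6800 66.6200 24.6800 7.0200] k=[92 92 68 22 12]
t=13: x=[92.0000 90.5600 66.6800 24.1600 12.6000] k=[92 90 64 26 18]
t=14: x=[91.8800 88.5600 63.2800 27.8000 18.4800] k=[92 90 61 28 23]
t=15: x=[91.8800 88.3800 60.7600 29.6800 23.3000] k=[87 88 66 28 18]
t=16: x=[87.0600 86.6200 65.0400 29.6800 18.6000] k=[86 84 63 30 22]
t=17: x=[85.8800 82.8600 62.2800 31.5000 22.4800] k=[82 79 58 27 22]
t=18: x=[81.8200 77.9200 57.4000 28.5600 22.3000] k=[78 75 53 32 24]
t=19: x=[77.8200 73.8600 53.0600 32.7800 24.4800] k=[75 71 55 28 27]
t=20: x=[74.7600 70.2800 54.3400 29.5600 27.0600] k=[76 73 55 29 23]
t=21: x=[75.8200 72.1000 54.5200 30.2000 23.3600] k=[74 67 56 27 20]
t=22: x=[73.5800 66.7600 54.9200 28.3200 20.4200] k=[71 65 59 26 24]
t=23: x=[70.6400 65.0000 57.3800 27.8600 24.1200] k=[74 69 55 33 25]

0.5565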